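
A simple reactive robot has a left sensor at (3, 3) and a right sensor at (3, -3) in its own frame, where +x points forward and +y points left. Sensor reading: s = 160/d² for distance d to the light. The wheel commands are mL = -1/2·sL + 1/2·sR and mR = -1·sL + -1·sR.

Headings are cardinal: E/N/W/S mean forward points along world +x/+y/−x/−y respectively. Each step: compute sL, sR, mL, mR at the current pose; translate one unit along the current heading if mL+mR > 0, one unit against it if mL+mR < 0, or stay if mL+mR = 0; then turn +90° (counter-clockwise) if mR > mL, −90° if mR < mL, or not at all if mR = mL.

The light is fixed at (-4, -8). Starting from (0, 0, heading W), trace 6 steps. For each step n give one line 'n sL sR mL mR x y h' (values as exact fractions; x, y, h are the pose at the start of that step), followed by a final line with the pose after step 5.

n=0: pose=(0,0,W); sL=80/13, sR=80/61; mL=-1920/793, mR=-5920/793; mL+mR=-7840/793 → advance -1; mR−mL=-4000/793 → turn -1·90°
n=1: pose=(1,0,N); sL=32/25, sR=32/37; mL=-192/925, mR=-1984/925; mL+mR=-2176/925 → advance -1; mR−mL=-1792/925 → turn -1·90°
n=2: pose=(1,-1,E); sL=40/41, sR=2; mL=21/41, mR=-122/41; mL+mR=-101/41 → advance -1; mR−mL=-143/41 → turn -1·90°
n=3: pose=(0,-1,S); sL=32/13, sR=160/17; mL=768/221, mR=-2624/221; mL+mR=-1856/221 → advance -1; mR−mL=-3392/221 → turn -1·90°
n=4: pose=(0,0,W); sL=80/13, sR=80/61; mL=-1920/793, mR=-5920/793; mL+mR=-7840/793 → advance -1; mR−mL=-4000/793 → turn -1·90°
n=5: pose=(1,0,N); sL=32/25, sR=32/37; mL=-192/925, mR=-1984/925; mL+mR=-2176/925 → advance -1; mR−mL=-1792/925 → turn -1·90°

0 80/13 80/61 -1920/793 -5920/793 0 0 W
1 32/25 32/37 -192/925 -1984/925 1 0 N
2 40/41 2 21/41 -122/41 1 -1 E
3 32/13 160/17 768/221 -2624/221 0 -1 S
4 80/13 80/61 -1920/793 -5920/793 0 0 W
5 32/25 32/37 -192/925 -1984/925 1 0 N
final 1 -1 E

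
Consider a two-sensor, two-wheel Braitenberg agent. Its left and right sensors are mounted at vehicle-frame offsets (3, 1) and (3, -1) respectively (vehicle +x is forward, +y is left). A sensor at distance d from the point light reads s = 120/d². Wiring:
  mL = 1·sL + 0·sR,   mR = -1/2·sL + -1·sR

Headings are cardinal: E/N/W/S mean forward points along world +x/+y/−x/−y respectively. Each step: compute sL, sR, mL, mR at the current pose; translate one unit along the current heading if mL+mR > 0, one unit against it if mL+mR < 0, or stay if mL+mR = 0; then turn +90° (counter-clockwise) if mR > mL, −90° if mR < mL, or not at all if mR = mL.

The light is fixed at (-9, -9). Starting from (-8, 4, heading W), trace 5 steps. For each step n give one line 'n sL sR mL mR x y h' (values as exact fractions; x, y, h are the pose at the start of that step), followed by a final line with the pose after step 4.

0 30/37 3/5 30/37 -186/185 -8 4 W
1 120/257 24/53 120/257 -9348/13621 -7 4 N
2 60/97 60/73 60/97 -8010/7081 -7 3 E
3 24/17 40/27 24/17 -1004/459 -8 3 S
4 30/37 3/5 30/37 -186/185 -8 4 W
final -7 4 N

n=0: pose=(-8,4,W); sL=30/37, sR=3/5; mL=30/37, mR=-186/185; mL+mR=-36/185 → advance -1; mR−mL=-336/185 → turn -1·90°
n=1: pose=(-7,4,N); sL=120/257, sR=24/53; mL=120/257, mR=-9348/13621; mL+mR=-2988/13621 → advance -1; mR−mL=-15708/13621 → turn -1·90°
n=2: pose=(-7,3,E); sL=60/97, sR=60/73; mL=60/97, mR=-8010/7081; mL+mR=-3630/7081 → advance -1; mR−mL=-12390/7081 → turn -1·90°
n=3: pose=(-8,3,S); sL=24/17, sR=40/27; mL=24/17, mR=-1004/459; mL+mR=-356/459 → advance -1; mR−mL=-1652/459 → turn -1·90°
n=4: pose=(-8,4,W); sL=30/37, sR=3/5; mL=30/37, mR=-186/185; mL+mR=-36/185 → advance -1; mR−mL=-336/185 → turn -1·90°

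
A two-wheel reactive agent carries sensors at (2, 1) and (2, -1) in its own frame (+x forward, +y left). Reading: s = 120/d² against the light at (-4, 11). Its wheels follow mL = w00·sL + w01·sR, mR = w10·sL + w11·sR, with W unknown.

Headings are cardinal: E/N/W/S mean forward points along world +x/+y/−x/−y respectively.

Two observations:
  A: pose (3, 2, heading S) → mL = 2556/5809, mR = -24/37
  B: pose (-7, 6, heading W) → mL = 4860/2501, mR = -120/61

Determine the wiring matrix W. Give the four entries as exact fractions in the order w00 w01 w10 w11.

-1/2 1 -1 0

obs A: pose=(3,2,S) → sL=24/37, sR=120/157, mL=2556/5809, mR=-24/37
obs B: pose=(-7,6,W) → sL=120/61, sR=120/41, mL=4860/2501, mR=-120/61
sensor matrix S = [[24/37, 120/157], [120/61, 120/41]]; det S = 5736960/14528309
solve [mL_A; mL_B] = S·[w00; w01] and [mR_A; mR_B] = S·[w10; w11]:
  w00 = -1/2, w01 = 1, w10 = -1, w11 = 0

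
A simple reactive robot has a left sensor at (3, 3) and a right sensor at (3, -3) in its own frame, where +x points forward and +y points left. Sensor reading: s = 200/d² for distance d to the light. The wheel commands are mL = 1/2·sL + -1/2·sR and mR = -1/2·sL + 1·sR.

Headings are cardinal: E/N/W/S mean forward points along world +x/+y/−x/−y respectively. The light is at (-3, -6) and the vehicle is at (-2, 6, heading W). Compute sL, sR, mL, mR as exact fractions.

40/17 200/229 2880/3893 -1180/3893

left sensor world pos  = (-5, 3); dL² = 85
right sensor world pos = (-5, 9); dR² = 229
sL = 200/85 = 40/17
sR = 200/229 = 200/229
mL = 1/2·sL + -1/2·sR = 2880/3893
mR = -1/2·sL + 1·sR = -1180/3893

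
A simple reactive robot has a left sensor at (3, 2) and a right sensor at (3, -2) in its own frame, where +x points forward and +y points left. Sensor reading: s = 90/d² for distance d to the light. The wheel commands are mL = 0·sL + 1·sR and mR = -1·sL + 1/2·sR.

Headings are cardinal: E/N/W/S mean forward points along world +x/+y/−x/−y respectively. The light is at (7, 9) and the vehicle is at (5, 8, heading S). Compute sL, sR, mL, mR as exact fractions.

left sensor world pos  = (7, 5); dL² = 16
right sensor world pos = (3, 5); dR² = 32
sL = 90/16 = 45/8
sR = 90/32 = 45/16
mL = 0·sL + 1·sR = 45/16
mR = -1·sL + 1/2·sR = -135/32

45/8 45/16 45/16 -135/32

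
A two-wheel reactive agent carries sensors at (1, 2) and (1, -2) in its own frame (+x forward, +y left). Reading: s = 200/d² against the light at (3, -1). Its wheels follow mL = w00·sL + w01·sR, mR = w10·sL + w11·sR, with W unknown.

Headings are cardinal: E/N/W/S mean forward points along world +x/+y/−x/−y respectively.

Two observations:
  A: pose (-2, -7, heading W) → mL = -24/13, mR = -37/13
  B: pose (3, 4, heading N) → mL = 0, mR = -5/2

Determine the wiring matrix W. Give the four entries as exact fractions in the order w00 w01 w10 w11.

1 -1 1/2 -1

obs A: pose=(-2,-7,W) → sL=2, sR=50/13, mL=-24/13, mR=-37/13
obs B: pose=(3,4,N) → sL=5, sR=5, mL=0, mR=-5/2
sensor matrix S = [[2, 50/13], [5, 5]]; det S = -120/13
solve [mL_A; mL_B] = S·[w00; w01] and [mR_A; mR_B] = S·[w10; w11]:
  w00 = 1, w01 = -1, w10 = 1/2, w11 = -1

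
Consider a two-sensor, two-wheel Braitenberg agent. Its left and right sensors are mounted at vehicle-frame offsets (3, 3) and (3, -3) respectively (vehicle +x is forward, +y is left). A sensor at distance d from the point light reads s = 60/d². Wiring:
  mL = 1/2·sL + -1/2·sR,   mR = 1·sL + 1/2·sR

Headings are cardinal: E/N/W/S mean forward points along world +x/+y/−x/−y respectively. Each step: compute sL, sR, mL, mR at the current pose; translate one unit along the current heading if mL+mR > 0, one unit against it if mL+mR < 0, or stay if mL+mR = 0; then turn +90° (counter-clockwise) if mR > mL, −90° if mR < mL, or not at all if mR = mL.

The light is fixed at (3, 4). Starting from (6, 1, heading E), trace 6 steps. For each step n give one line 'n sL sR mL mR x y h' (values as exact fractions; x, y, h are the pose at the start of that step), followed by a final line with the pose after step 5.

n=0: pose=(6,1,E); sL=5/3, sR=5/6; mL=5/12, mR=25/12; mL+mR=5/2 → advance +1; mR−mL=5/3 → turn +1·90°
n=1: pose=(7,1,N); sL=60, sR=60/49; mL=1440/49, mR=2970/49; mL+mR=90 → advance +1; mR−mL=1530/49 → turn +1·90°
n=2: pose=(7,2,W); sL=30/13, sR=30; mL=-180/13, mR=225/13; mL+mR=45/13 → advance +1; mR−mL=405/13 → turn +1·90°
n=3: pose=(6,2,S); sL=60/61, sR=12/5; mL=-216/305, mR=666/305; mL+mR=90/61 → advance +1; mR−mL=882/305 → turn +1·90°
n=4: pose=(6,1,E); sL=5/3, sR=5/6; mL=5/12, mR=25/12; mL+mR=5/2 → advance +1; mR−mL=5/3 → turn +1·90°
n=5: pose=(7,1,N); sL=60, sR=60/49; mL=1440/49, mR=2970/49; mL+mR=90 → advance +1; mR−mL=1530/49 → turn +1·90°

0 5/3 5/6 5/12 25/12 6 1 E
1 60 60/49 1440/49 2970/49 7 1 N
2 30/13 30 -180/13 225/13 7 2 W
3 60/61 12/5 -216/305 666/305 6 2 S
4 5/3 5/6 5/12 25/12 6 1 E
5 60 60/49 1440/49 2970/49 7 1 N
final 7 2 W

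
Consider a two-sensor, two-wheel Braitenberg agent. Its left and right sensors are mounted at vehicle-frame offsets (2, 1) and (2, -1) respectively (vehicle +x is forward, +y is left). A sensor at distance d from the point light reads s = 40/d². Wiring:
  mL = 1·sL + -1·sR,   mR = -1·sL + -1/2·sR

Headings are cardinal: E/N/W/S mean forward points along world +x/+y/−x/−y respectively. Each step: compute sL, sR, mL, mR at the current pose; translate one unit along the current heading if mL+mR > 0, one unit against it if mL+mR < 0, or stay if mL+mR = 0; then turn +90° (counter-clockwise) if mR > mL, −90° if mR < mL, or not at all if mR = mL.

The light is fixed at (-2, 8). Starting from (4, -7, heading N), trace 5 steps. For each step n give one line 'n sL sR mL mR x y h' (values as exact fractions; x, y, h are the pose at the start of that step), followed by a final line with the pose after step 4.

n=0: pose=(4,-7,N); sL=20/97, sR=20/109; mL=240/10573, mR=-3150/10573; mL+mR=-30/109 → advance -1; mR−mL=-3390/10573 → turn -1·90°
n=1: pose=(4,-8,E); sL=40/289, sR=40/353; mL=2560/102017, mR=-19900/102017; mL+mR=-60/353 → advance -1; mR−mL=-22460/102017 → turn -1·90°
n=2: pose=(3,-8,S); sL=1/9, sR=2/17; mL=-1/153, mR=-26/153; mL+mR=-3/17 → advance -1; mR−mL=-25/153 → turn -1·90°
n=3: pose=(3,-7,W); sL=8/53, sR=8/41; mL=-96/2173, mR=-540/2173; mL+mR=-12/41 → advance -1; mR−mL=-444/2173 → turn -1·90°
n=4: pose=(4,-7,N); sL=20/97, sR=20/109; mL=240/10573, mR=-3150/10573; mL+mR=-30/109 → advance -1; mR−mL=-3390/10573 → turn -1·90°

0 20/97 20/109 240/10573 -3150/10573 4 -7 N
1 40/289 40/353 2560/102017 -19900/102017 4 -8 E
2 1/9 2/17 -1/153 -26/153 3 -8 S
3 8/53 8/41 -96/2173 -540/2173 3 -7 W
4 20/97 20/109 240/10573 -3150/10573 4 -7 N
final 4 -8 E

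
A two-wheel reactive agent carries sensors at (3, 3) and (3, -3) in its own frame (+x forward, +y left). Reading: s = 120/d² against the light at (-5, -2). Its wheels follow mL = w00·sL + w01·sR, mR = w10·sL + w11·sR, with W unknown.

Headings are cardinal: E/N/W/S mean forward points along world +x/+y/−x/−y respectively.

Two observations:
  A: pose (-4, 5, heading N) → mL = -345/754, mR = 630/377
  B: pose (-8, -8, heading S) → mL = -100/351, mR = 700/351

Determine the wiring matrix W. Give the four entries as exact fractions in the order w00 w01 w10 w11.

obs A: pose=(-4,5,N) → sL=15/13, sR=30/29, mL=-345/754, mR=630/377
obs B: pose=(-8,-8,S) → sL=40/27, sR=40/39, mL=-100/351, mR=700/351
sensor matrix S = [[15/13, 30/29], [40/27, 40/39]]; det S = -15400/44109
solve [mL_A; mL_B] = S·[w00; w01] and [mR_A; mR_B] = S·[w10; w11]:
  w00 = 1/2, w01 = -1, w10 = 1, w11 = 1/2

1/2 -1 1 1/2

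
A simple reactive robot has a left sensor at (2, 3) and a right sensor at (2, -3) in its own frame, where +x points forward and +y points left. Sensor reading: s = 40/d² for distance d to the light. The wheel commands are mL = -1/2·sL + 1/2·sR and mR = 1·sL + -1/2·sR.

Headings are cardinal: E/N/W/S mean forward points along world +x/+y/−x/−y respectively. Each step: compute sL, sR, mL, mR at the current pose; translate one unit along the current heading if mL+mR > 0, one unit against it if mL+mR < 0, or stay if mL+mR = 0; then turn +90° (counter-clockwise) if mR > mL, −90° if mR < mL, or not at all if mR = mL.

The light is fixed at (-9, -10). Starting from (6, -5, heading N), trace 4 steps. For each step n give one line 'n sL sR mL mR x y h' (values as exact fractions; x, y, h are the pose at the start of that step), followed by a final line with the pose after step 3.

n=0: pose=(6,-5,N); sL=40/193, sR=40/373; mL=-3600/71989, mR=11060/71989; mL+mR=20/193 → advance +1; mR−mL=14660/71989 → turn +1·90°
n=1: pose=(6,-4,W); sL=20/89, sR=4/25; mL=-72/2225, mR=322/2225; mL+mR=10/89 → advance +1; mR−mL=394/2225 → turn +1·90°
n=2: pose=(5,-4,S); sL=8/61, sR=40/137; mL=672/8357, mR=-124/8357; mL+mR=4/61 → advance +1; mR−mL=-796/8357 → turn -1·90°
n=3: pose=(5,-5,W); sL=10/37, sR=5/26; mL=-75/1924, mR=335/1924; mL+mR=5/37 → advance +1; mR−mL=205/962 → turn +1·90°

0 40/193 40/373 -3600/71989 11060/71989 6 -5 N
1 20/89 4/25 -72/2225 322/2225 6 -4 W
2 8/61 40/137 672/8357 -124/8357 5 -4 S
3 10/37 5/26 -75/1924 335/1924 5 -5 W
final 4 -5 S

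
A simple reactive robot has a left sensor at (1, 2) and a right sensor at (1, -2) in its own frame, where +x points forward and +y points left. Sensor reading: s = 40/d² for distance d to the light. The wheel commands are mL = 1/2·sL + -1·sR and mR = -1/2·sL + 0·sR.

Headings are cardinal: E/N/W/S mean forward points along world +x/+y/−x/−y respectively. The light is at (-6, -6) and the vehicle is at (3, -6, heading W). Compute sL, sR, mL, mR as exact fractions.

left sensor world pos  = (2, -8); dL² = 68
right sensor world pos = (2, -4); dR² = 68
sL = 40/68 = 10/17
sR = 40/68 = 10/17
mL = 1/2·sL + -1·sR = -5/17
mR = -1/2·sL + 0·sR = -5/17

10/17 10/17 -5/17 -5/17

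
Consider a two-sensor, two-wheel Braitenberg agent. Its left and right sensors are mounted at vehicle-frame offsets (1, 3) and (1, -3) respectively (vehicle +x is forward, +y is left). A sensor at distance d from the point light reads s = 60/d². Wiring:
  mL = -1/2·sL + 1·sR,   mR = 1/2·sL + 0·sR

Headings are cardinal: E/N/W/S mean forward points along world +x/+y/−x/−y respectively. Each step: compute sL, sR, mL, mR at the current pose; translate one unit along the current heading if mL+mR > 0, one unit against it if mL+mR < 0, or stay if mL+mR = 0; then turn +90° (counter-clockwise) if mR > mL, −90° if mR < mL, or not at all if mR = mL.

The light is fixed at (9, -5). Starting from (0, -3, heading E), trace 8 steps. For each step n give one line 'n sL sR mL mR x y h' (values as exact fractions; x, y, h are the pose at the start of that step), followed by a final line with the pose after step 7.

0 60/89 12/13 678/1157 30/89 0 -3 E
1 30/13 30/61 -525/793 15/13 1 -3 S
2 12/13 60/53 462/689 6/13 1 -4 E
3 15/4 3/5 -51/40 15/8 2 -4 S
4 4/3 4/3 2/3 2/3 2 -5 E
5 30/17 30/17 15/17 15/17 3 -5 E
6 12/5 12/5 6/5 6/5 4 -5 E
7 10/3 10/3 5/3 5/3 5 -5 E
final 6 -5 E

n=0: pose=(0,-3,E); sL=60/89, sR=12/13; mL=678/1157, mR=30/89; mL+mR=12/13 → advance +1; mR−mL=-288/1157 → turn -1·90°
n=1: pose=(1,-3,S); sL=30/13, sR=30/61; mL=-525/793, mR=15/13; mL+mR=30/61 → advance +1; mR−mL=1440/793 → turn +1·90°
n=2: pose=(1,-4,E); sL=12/13, sR=60/53; mL=462/689, mR=6/13; mL+mR=60/53 → advance +1; mR−mL=-144/689 → turn -1·90°
n=3: pose=(2,-4,S); sL=15/4, sR=3/5; mL=-51/40, mR=15/8; mL+mR=3/5 → advance +1; mR−mL=63/20 → turn +1·90°
n=4: pose=(2,-5,E); sL=4/3, sR=4/3; mL=2/3, mR=2/3; mL+mR=4/3 → advance +1; mR−mL=0 → turn +0·90°
n=5: pose=(3,-5,E); sL=30/17, sR=30/17; mL=15/17, mR=15/17; mL+mR=30/17 → advance +1; mR−mL=0 → turn +0·90°
n=6: pose=(4,-5,E); sL=12/5, sR=12/5; mL=6/5, mR=6/5; mL+mR=12/5 → advance +1; mR−mL=0 → turn +0·90°
n=7: pose=(5,-5,E); sL=10/3, sR=10/3; mL=5/3, mR=5/3; mL+mR=10/3 → advance +1; mR−mL=0 → turn +0·90°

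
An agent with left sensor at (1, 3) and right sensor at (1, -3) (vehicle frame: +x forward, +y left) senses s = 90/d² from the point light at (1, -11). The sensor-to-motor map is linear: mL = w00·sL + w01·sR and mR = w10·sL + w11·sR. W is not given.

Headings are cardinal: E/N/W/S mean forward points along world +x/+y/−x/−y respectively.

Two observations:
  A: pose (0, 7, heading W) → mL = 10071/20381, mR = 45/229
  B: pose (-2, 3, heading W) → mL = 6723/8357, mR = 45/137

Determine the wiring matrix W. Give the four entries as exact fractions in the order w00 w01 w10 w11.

1 1/2 1/2 0

obs A: pose=(0,7,W) → sL=90/229, sR=18/89, mL=10071/20381, mR=45/229
obs B: pose=(-2,3,W) → sL=90/137, sR=18/61, mL=6723/8357, mR=45/137
sensor matrix S = [[90/229, 18/89], [90/137, 18/61]]; det S = -2877120/170324017
solve [mL_A; mL_B] = S·[w00; w01] and [mR_A; mR_B] = S·[w10; w11]:
  w00 = 1, w01 = 1/2, w10 = 1/2, w11 = 0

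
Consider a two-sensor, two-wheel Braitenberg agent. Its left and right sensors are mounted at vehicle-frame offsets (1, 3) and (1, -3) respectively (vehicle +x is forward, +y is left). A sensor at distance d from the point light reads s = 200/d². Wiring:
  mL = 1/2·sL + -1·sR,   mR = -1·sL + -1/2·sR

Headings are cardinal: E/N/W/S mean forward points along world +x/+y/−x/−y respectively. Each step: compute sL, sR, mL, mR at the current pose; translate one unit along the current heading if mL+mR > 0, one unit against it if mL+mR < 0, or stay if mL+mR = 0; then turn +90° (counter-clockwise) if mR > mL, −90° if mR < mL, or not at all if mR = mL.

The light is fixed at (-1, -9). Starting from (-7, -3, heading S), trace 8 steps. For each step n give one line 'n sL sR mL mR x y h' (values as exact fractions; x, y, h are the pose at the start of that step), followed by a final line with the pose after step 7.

n=0: pose=(-7,-3,S); sL=100/17, sR=100/53; mL=950/901, mR=-6150/901; mL+mR=-5200/901 → advance -1; mR−mL=-7100/901 → turn -1·90°
n=1: pose=(-7,-2,W); sL=40/13, sR=200/149; mL=380/1937, mR=-7260/1937; mL+mR=-6880/1937 → advance -1; mR−mL=-7640/1937 → turn -1·90°
n=2: pose=(-6,-2,N); sL=25/16, sR=50/17; mL=-1175/544, mR=-825/272; mL+mR=-2825/544 → advance -1; mR−mL=-475/544 → turn -1·90°
n=3: pose=(-6,-3,E); sL=200/97, sR=8; mL=-676/97, mR=-588/97; mL+mR=-1264/97 → advance -1; mR−mL=88/97 → turn +1·90°
n=4: pose=(-7,-3,N); sL=20/13, sR=100/29; mL=-1010/377, mR=-1230/377; mL+mR=-2240/377 → advance -1; mR−mL=-220/377 → turn -1·90°
n=5: pose=(-7,-4,E); sL=200/89, sR=200/29; mL=-14900/2581, mR=-14700/2581; mL+mR=-29600/2581 → advance -1; mR−mL=200/2581 → turn +1·90°
n=6: pose=(-8,-4,N); sL=25/17, sR=50/13; mL=-1375/442, mR=-750/221; mL+mR=-2875/442 → advance -1; mR−mL=-125/442 → turn -1·90°
n=7: pose=(-8,-5,E); sL=40/17, sR=200/37; mL=-2660/629, mR=-3180/629; mL+mR=-5840/629 → advance -1; mR−mL=-520/629 → turn -1·90°

0 100/17 100/53 950/901 -6150/901 -7 -3 S
1 40/13 200/149 380/1937 -7260/1937 -7 -2 W
2 25/16 50/17 -1175/544 -825/272 -6 -2 N
3 200/97 8 -676/97 -588/97 -6 -3 E
4 20/13 100/29 -1010/377 -1230/377 -7 -3 N
5 200/89 200/29 -14900/2581 -14700/2581 -7 -4 E
6 25/17 50/13 -1375/442 -750/221 -8 -4 N
7 40/17 200/37 -2660/629 -3180/629 -8 -5 E
final -9 -5 S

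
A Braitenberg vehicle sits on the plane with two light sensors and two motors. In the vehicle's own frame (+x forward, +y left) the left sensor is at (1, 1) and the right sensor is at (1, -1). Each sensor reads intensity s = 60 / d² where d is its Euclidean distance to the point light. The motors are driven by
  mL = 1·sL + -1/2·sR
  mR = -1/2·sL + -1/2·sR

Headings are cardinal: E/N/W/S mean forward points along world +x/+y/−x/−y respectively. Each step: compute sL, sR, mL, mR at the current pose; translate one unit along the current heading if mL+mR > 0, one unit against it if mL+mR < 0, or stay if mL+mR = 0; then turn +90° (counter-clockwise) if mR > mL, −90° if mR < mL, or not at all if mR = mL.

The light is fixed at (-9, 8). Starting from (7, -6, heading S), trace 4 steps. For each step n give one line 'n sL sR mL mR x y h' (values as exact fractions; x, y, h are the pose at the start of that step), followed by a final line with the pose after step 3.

n=0: pose=(7,-6,S); sL=30/257, sR=2/15; mL=193/3855, mR=-482/3855; mL+mR=-289/3855 → advance -1; mR−mL=-45/257 → turn -1·90°
n=1: pose=(7,-5,W); sL=60/421, sR=20/123; mL=3170/51783, mR=-7900/51783; mL+mR=-4730/51783 → advance -1; mR−mL=-90/421 → turn -1·90°
n=2: pose=(8,-5,N); sL=3/20, sR=5/39; mL=67/780, mR=-217/1560; mL+mR=-83/1560 → advance -1; mR−mL=-9/40 → turn -1·90°
n=3: pose=(8,-6,E); sL=60/493, sR=20/183; mL=6050/90219, mR=-10420/90219; mL+mR=-4370/90219 → advance -1; mR−mL=-90/493 → turn -1·90°

0 30/257 2/15 193/3855 -482/3855 7 -6 S
1 60/421 20/123 3170/51783 -7900/51783 7 -5 W
2 3/20 5/39 67/780 -217/1560 8 -5 N
3 60/493 20/183 6050/90219 -10420/90219 8 -6 E
final 7 -6 S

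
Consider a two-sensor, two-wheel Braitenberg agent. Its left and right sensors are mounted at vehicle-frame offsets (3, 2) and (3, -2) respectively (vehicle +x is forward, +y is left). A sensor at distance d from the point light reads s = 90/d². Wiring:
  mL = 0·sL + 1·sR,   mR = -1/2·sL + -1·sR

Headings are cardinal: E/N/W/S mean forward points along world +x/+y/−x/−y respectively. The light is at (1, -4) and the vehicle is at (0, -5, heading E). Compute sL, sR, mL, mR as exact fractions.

18 90/13 90/13 -207/13

left sensor world pos  = (3, -3); dL² = 5
right sensor world pos = (3, -7); dR² = 13
sL = 90/5 = 18
sR = 90/13 = 90/13
mL = 0·sL + 1·sR = 90/13
mR = -1/2·sL + -1·sR = -207/13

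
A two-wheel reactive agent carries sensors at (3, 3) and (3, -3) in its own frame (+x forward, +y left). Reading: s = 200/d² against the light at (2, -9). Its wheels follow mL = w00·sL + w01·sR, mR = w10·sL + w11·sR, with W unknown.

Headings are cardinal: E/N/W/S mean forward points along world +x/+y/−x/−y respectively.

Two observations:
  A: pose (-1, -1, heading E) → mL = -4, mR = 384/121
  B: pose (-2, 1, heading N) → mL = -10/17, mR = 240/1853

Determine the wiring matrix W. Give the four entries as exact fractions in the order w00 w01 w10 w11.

obs A: pose=(-1,-1,E) → sL=200/121, sR=8, mL=-4, mR=384/121
obs B: pose=(-2,1,N) → sL=100/109, sR=20/17, mL=-10/17, mR=240/1853
sensor matrix S = [[200/121, 8], [100/109, 20/17]]; det S = -1209600/224213
solve [mL_A; mL_B] = S·[w00; w01] and [mR_A; mR_B] = S·[w10; w11]:
  w00 = 0, w01 = -1/2, w10 = -1/2, w11 = 1/2

0 -1/2 -1/2 1/2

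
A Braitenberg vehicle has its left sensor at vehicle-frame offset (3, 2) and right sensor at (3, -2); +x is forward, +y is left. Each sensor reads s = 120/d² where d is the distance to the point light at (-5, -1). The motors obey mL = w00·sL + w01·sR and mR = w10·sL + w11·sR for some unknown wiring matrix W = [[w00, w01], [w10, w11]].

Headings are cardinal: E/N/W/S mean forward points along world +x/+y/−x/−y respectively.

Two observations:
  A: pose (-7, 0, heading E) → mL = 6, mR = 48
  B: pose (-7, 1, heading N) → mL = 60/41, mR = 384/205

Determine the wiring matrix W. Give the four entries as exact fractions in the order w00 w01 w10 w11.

obs A: pose=(-7,0,E) → sL=12, sR=60, mL=6, mR=48
obs B: pose=(-7,1,N) → sL=120/41, sR=24/5, mL=60/41, mR=384/205
sensor matrix S = [[12, 60], [120/41, 24/5]]; det S = -24192/205
solve [mL_A; mL_B] = S·[w00; w01] and [mR_A; mR_B] = S·[w10; w11]:
  w00 = 1/2, w01 = 0, w10 = -1, w11 = 1

1/2 0 -1 1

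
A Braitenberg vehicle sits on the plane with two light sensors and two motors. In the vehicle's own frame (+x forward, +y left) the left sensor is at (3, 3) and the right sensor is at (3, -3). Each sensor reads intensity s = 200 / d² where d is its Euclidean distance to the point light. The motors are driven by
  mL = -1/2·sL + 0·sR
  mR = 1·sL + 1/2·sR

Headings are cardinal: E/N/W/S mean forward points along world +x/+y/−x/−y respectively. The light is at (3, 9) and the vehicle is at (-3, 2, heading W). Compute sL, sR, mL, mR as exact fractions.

left sensor world pos  = (-6, -1); dL² = 181
right sensor world pos = (-6, 5); dR² = 97
sL = 200/181 = 200/181
sR = 200/97 = 200/97
mL = -1/2·sL + 0·sR = -100/181
mR = 1·sL + 1/2·sR = 37500/17557

200/181 200/97 -100/181 37500/17557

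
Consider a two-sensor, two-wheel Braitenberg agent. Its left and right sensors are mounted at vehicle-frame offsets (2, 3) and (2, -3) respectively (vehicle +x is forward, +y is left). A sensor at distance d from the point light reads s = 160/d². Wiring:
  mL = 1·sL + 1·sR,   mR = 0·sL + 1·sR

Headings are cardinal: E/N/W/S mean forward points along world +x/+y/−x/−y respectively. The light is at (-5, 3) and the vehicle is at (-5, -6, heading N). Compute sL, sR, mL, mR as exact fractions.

left sensor world pos  = (-8, -4); dL² = 58
right sensor world pos = (-2, -4); dR² = 58
sL = 160/58 = 80/29
sR = 160/58 = 80/29
mL = 1·sL + 1·sR = 160/29
mR = 0·sL + 1·sR = 80/29

80/29 80/29 160/29 80/29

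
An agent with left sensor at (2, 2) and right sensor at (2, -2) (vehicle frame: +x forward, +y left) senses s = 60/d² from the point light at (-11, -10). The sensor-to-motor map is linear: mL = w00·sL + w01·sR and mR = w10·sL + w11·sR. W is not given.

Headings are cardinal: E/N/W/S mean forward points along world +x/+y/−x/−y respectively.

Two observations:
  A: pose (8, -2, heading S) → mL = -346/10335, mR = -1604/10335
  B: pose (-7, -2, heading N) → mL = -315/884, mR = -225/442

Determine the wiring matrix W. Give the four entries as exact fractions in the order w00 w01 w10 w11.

-1 1/2 -1/2 -1/2

obs A: pose=(8,-2,S) → sL=20/159, sR=12/65, mL=-346/10335, mR=-1604/10335
obs B: pose=(-7,-2,N) → sL=15/26, sR=15/34, mL=-315/884, mR=-225/442
sensor matrix S = [[20/159, 12/65], [15/26, 15/34]]; det S = -7768/152269
solve [mL_A; mL_B] = S·[w00; w01] and [mR_A; mR_B] = S·[w10; w11]:
  w00 = -1, w01 = 1/2, w10 = -1/2, w11 = -1/2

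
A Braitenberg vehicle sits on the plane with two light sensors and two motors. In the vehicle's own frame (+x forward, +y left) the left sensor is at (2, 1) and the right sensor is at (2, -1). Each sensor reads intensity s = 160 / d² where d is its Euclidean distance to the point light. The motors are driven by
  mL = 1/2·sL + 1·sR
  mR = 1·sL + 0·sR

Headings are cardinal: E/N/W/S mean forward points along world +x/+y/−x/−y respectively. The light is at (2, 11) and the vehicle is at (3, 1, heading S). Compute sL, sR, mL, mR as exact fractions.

left sensor world pos  = (4, -1); dL² = 148
right sensor world pos = (2, -1); dR² = 144
sL = 160/148 = 40/37
sR = 160/144 = 10/9
mL = 1/2·sL + 1·sR = 550/333
mR = 1·sL + 0·sR = 40/37

40/37 10/9 550/333 40/37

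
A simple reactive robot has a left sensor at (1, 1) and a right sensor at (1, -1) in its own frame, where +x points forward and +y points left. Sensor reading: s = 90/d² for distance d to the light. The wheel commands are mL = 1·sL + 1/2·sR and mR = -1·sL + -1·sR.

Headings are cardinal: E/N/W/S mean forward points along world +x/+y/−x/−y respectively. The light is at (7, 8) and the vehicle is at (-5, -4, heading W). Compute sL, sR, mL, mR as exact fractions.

left sensor world pos  = (-6, -5); dL² = 338
right sensor world pos = (-6, -3); dR² = 290
sL = 90/338 = 45/169
sR = 90/290 = 9/29
mL = 1·sL + 1/2·sR = 4131/9802
mR = -1·sL + -1·sR = -2826/4901

45/169 9/29 4131/9802 -2826/4901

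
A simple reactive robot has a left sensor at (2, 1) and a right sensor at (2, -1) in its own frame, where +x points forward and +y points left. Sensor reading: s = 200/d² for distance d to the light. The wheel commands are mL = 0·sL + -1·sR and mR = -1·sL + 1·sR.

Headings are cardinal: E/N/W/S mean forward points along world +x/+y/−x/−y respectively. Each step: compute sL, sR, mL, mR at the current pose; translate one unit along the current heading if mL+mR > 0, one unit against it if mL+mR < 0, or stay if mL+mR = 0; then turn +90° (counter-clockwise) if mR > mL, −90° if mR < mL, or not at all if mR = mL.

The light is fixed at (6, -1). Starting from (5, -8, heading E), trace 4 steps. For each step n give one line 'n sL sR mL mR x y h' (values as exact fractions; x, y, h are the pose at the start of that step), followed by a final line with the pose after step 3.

n=0: pose=(5,-8,E); sL=200/37, sR=40/13; mL=-40/13, mR=-1120/481; mL+mR=-200/37 → advance -1; mR−mL=360/481 → turn +1·90°
n=1: pose=(4,-8,N); sL=100/17, sR=100/13; mL=-100/13, mR=400/221; mL+mR=-100/17 → advance -1; mR−mL=2100/221 → turn +1·90°
n=2: pose=(4,-9,W); sL=200/97, sR=40/13; mL=-40/13, mR=1280/1261; mL+mR=-200/97 → advance -1; mR−mL=5160/1261 → turn +1·90°
n=3: pose=(5,-9,S); sL=2, sR=25/13; mL=-25/13, mR=-1/13; mL+mR=-2 → advance -1; mR−mL=24/13 → turn +1·90°

0 200/37 40/13 -40/13 -1120/481 5 -8 E
1 100/17 100/13 -100/13 400/221 4 -8 N
2 200/97 40/13 -40/13 1280/1261 4 -9 W
3 2 25/13 -25/13 -1/13 5 -9 S
final 5 -8 E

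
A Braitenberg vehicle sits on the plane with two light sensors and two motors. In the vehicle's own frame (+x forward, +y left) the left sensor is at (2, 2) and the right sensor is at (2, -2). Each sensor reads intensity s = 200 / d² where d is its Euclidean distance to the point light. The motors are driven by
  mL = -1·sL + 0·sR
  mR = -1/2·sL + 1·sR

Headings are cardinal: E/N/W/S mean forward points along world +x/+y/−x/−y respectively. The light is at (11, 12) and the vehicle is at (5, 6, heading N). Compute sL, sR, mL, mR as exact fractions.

left sensor world pos  = (3, 8); dL² = 80
right sensor world pos = (7, 8); dR² = 32
sL = 200/80 = 5/2
sR = 200/32 = 25/4
mL = -1·sL + 0·sR = -5/2
mR = -1/2·sL + 1·sR = 5

5/2 25/4 -5/2 5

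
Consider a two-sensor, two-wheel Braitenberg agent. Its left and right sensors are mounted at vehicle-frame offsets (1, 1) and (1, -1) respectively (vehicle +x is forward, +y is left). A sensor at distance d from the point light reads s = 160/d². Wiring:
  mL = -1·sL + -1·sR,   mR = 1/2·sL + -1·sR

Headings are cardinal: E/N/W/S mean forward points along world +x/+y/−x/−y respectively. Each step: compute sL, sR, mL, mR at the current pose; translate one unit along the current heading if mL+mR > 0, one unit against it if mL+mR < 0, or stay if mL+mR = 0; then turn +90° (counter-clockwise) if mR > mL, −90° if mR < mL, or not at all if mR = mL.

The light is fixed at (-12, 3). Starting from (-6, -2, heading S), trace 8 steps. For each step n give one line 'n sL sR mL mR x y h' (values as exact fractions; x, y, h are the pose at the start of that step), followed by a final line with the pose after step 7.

n=0: pose=(-6,-2,S); sL=32/17, sR=160/61; mL=-4672/1037, mR=-1744/1037; mL+mR=-6416/1037 → advance -1; mR−mL=48/17 → turn +1·90°
n=1: pose=(-6,-1,E); sL=80/29, sR=80/37; mL=-5280/1073, mR=-840/1073; mL+mR=-6120/1073 → advance -1; mR−mL=120/29 → turn +1·90°
n=2: pose=(-7,-1,N); sL=32/5, sR=32/9; mL=-448/45, mR=-16/45; mL+mR=-464/45 → advance -1; mR−mL=48/5 → turn +1·90°
n=3: pose=(-7,-2,W); sL=40/13, sR=5; mL=-105/13, mR=-45/13; mL+mR=-150/13 → advance -1; mR−mL=60/13 → turn +1·90°
n=4: pose=(-6,-2,S); sL=32/17, sR=160/61; mL=-4672/1037, mR=-1744/1037; mL+mR=-6416/1037 → advance -1; mR−mL=48/17 → turn +1·90°
n=5: pose=(-6,-1,E); sL=80/29, sR=80/37; mL=-5280/1073, mR=-840/1073; mL+mR=-6120/1073 → advance -1; mR−mL=120/29 → turn +1·90°
n=6: pose=(-7,-1,N); sL=32/5, sR=32/9; mL=-448/45, mR=-16/45; mL+mR=-464/45 → advance -1; mR−mL=48/5 → turn +1·90°
n=7: pose=(-7,-2,W); sL=40/13, sR=5; mL=-105/13, mR=-45/13; mL+mR=-150/13 → advance -1; mR−mL=60/13 → turn +1·90°

0 32/17 160/61 -4672/1037 -1744/1037 -6 -2 S
1 80/29 80/37 -5280/1073 -840/1073 -6 -1 E
2 32/5 32/9 -448/45 -16/45 -7 -1 N
3 40/13 5 -105/13 -45/13 -7 -2 W
4 32/17 160/61 -4672/1037 -1744/1037 -6 -2 S
5 80/29 80/37 -5280/1073 -840/1073 -6 -1 E
6 32/5 32/9 -448/45 -16/45 -7 -1 N
7 40/13 5 -105/13 -45/13 -7 -2 W
final -6 -2 S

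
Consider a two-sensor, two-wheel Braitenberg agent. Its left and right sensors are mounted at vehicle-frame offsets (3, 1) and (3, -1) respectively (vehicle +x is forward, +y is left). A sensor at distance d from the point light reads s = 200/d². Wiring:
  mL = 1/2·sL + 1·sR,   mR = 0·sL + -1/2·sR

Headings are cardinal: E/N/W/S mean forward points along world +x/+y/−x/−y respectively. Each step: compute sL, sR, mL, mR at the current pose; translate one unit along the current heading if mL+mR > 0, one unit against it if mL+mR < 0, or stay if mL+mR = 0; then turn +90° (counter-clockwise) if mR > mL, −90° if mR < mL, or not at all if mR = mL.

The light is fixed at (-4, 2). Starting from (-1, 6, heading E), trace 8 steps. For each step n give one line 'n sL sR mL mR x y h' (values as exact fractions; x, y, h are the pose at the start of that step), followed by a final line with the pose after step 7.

0 200/61 40/9 3340/549 -20/9 -1 6 E
1 100/13 20 310/13 -10 0 6 S
2 40 200/17 540/17 -100/17 0 5 W
3 5 50/13 165/26 -25/13 -1 5 N
4 200/61 40/9 3340/549 -20/9 -1 6 E
5 100/13 20 310/13 -10 0 6 S
6 40 200/17 540/17 -100/17 0 5 W
7 5 50/13 165/26 -25/13 -1 5 N
final -1 6 E

n=0: pose=(-1,6,E); sL=200/61, sR=40/9; mL=3340/549, mR=-20/9; mL+mR=2120/549 → advance +1; mR−mL=-1520/183 → turn -1·90°
n=1: pose=(0,6,S); sL=100/13, sR=20; mL=310/13, mR=-10; mL+mR=180/13 → advance +1; mR−mL=-440/13 → turn -1·90°
n=2: pose=(0,5,W); sL=40, sR=200/17; mL=540/17, mR=-100/17; mL+mR=440/17 → advance +1; mR−mL=-640/17 → turn -1·90°
n=3: pose=(-1,5,N); sL=5, sR=50/13; mL=165/26, mR=-25/13; mL+mR=115/26 → advance +1; mR−mL=-215/26 → turn -1·90°
n=4: pose=(-1,6,E); sL=200/61, sR=40/9; mL=3340/549, mR=-20/9; mL+mR=2120/549 → advance +1; mR−mL=-1520/183 → turn -1·90°
n=5: pose=(0,6,S); sL=100/13, sR=20; mL=310/13, mR=-10; mL+mR=180/13 → advance +1; mR−mL=-440/13 → turn -1·90°
n=6: pose=(0,5,W); sL=40, sR=200/17; mL=540/17, mR=-100/17; mL+mR=440/17 → advance +1; mR−mL=-640/17 → turn -1·90°
n=7: pose=(-1,5,N); sL=5, sR=50/13; mL=165/26, mR=-25/13; mL+mR=115/26 → advance +1; mR−mL=-215/26 → turn -1·90°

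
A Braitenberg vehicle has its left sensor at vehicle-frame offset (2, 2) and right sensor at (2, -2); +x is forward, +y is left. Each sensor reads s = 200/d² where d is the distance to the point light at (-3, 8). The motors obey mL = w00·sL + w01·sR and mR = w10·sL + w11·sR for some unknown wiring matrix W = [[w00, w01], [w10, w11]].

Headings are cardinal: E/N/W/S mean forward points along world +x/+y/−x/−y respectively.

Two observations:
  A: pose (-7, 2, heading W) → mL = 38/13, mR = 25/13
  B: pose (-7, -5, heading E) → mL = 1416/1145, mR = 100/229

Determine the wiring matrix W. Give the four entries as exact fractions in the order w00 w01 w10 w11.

obs A: pose=(-7,2,W) → sL=2, sR=50/13, mL=38/13, mR=25/13
obs B: pose=(-7,-5,E) → sL=8/5, sR=200/229, mL=1416/1145, mR=100/229
sensor matrix S = [[2, 50/13], [8/5, 200/229]]; det S = -13120/2977
solve [mL_A; mL_B] = S·[w00; w01] and [mR_A; mR_B] = S·[w10; w11]:
  w00 = 1/2, w01 = 1/2, w10 = 0, w11 = 1/2

1/2 1/2 0 1/2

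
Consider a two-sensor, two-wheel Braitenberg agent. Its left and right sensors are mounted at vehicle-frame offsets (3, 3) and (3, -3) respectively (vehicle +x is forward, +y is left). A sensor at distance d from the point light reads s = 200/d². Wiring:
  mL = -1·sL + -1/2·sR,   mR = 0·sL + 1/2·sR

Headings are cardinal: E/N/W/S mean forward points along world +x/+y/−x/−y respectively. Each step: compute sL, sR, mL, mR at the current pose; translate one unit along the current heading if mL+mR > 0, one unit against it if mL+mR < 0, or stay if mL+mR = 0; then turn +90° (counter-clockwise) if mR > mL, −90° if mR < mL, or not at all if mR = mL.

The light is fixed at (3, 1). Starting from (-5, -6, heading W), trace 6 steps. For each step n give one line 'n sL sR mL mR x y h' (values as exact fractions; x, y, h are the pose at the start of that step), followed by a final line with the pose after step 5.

n=0: pose=(-5,-6,W); sL=200/221, sR=200/137; mL=-49500/30277, mR=100/137; mL+mR=-200/221 → advance -1; mR−mL=71600/30277 → turn +1·90°
n=1: pose=(-4,-6,S); sL=50/29, sR=1; mL=-129/58, mR=1/2; mL+mR=-50/29 → advance -1; mR−mL=79/29 → turn +1·90°
n=2: pose=(-4,-5,E); sL=8, sR=200/97; mL=-876/97, mR=100/97; mL+mR=-8 → advance -1; mR−mL=976/97 → turn +1·90°
n=3: pose=(-5,-5,N); sL=20/13, sR=100/17; mL=-990/221, mR=50/17; mL+mR=-20/13 → advance -1; mR−mL=1640/221 → turn +1·90°
n=4: pose=(-5,-6,W); sL=200/221, sR=200/137; mL=-49500/30277, mR=100/137; mL+mR=-200/221 → advance -1; mR−mL=71600/30277 → turn +1·90°
n=5: pose=(-4,-6,S); sL=50/29, sR=1; mL=-129/58, mR=1/2; mL+mR=-50/29 → advance -1; mR−mL=79/29 → turn +1·90°

0 200/221 200/137 -49500/30277 100/137 -5 -6 W
1 50/29 1 -129/58 1/2 -4 -6 S
2 8 200/97 -876/97 100/97 -4 -5 E
3 20/13 100/17 -990/221 50/17 -5 -5 N
4 200/221 200/137 -49500/30277 100/137 -5 -6 W
5 50/29 1 -129/58 1/2 -4 -6 S
final -4 -5 E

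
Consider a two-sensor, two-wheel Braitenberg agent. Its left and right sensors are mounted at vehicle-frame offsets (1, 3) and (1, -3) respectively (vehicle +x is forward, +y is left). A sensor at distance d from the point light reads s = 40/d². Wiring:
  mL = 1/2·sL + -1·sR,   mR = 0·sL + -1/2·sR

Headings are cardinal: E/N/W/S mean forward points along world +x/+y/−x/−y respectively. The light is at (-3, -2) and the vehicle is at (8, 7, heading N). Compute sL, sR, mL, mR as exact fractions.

left sensor world pos  = (5, 8); dL² = 164
right sensor world pos = (11, 8); dR² = 296
sL = 40/164 = 10/41
sR = 40/296 = 5/37
mL = 1/2·sL + -1·sR = -20/1517
mR = 0·sL + -1/2·sR = -5/74

10/41 5/37 -20/1517 -5/74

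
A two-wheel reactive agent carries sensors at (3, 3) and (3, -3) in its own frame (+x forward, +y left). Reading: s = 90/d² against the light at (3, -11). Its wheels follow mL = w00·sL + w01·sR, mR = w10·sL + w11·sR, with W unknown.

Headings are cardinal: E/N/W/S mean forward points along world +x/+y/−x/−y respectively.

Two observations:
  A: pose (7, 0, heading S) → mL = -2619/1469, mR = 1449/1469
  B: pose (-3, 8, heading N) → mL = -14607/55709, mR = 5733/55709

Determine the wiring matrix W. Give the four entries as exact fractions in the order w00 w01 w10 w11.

-1/2 -1 -1/2 1

obs A: pose=(7,0,S) → sL=90/113, sR=18/13, mL=-2619/1469, mR=1449/1469
obs B: pose=(-3,8,N) → sL=18/113, sR=90/493, mL=-14607/55709, mR=5733/55709
sensor matrix S = [[90/113, 18/13], [18/113, 90/493]]; det S = -54432/724217
solve [mL_A; mL_B] = S·[w00; w01] and [mR_A; mR_B] = S·[w10; w11]:
  w00 = -1/2, w01 = -1, w10 = -1/2, w11 = 1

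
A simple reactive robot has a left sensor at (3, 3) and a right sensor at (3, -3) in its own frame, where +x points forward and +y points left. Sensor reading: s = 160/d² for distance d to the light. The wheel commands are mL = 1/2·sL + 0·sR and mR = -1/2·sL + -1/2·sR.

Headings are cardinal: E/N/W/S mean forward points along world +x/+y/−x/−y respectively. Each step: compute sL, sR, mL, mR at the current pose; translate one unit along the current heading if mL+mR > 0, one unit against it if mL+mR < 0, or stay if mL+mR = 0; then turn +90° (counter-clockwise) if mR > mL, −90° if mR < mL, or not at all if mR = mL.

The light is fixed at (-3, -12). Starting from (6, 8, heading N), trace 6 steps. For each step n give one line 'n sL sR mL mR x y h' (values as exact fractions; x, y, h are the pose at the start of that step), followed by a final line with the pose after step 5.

n=0: pose=(6,8,N); sL=32/113, sR=160/673; mL=16/113, mR=-19808/76049; mL+mR=-80/673 → advance -1; mR−mL=-30576/76049 → turn -1·90°
n=1: pose=(6,7,E); sL=40/157, sR=2/5; mL=20/157, mR=-257/785; mL+mR=-1/5 → advance -1; mR−mL=-357/785 → turn -1·90°
n=2: pose=(5,7,S); sL=160/377, sR=160/281; mL=80/377, mR=-52640/105937; mL+mR=-80/281 → advance -1; mR−mL=-75120/105937 → turn -1·90°
n=3: pose=(5,8,W); sL=80/157, sR=80/277; mL=40/157, mR=-17360/43489; mL+mR=-40/277 → advance -1; mR−mL=-28440/43489 → turn -1·90°
n=4: pose=(6,8,N); sL=32/113, sR=160/673; mL=16/113, mR=-19808/76049; mL+mR=-80/673 → advance -1; mR−mL=-30576/76049 → turn -1·90°
n=5: pose=(6,7,E); sL=40/157, sR=2/5; mL=20/157, mR=-257/785; mL+mR=-1/5 → advance -1; mR−mL=-357/785 → turn -1·90°

0 32/113 160/673 16/113 -19808/76049 6 8 N
1 40/157 2/5 20/157 -257/785 6 7 E
2 160/377 160/281 80/377 -52640/105937 5 7 S
3 80/157 80/277 40/157 -17360/43489 5 8 W
4 32/113 160/673 16/113 -19808/76049 6 8 N
5 40/157 2/5 20/157 -257/785 6 7 E
final 5 7 S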